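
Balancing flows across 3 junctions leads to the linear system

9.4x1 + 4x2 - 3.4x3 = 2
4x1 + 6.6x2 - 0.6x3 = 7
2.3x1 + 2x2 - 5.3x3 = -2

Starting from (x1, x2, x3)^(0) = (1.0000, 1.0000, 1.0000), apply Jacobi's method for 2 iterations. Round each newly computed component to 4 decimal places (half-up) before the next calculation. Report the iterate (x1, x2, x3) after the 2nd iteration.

Iteration 1:
  x1 = (2 - (4)·1.0000 - (-3.4)·1.0000) / (9.4) = 0.1489
  x2 = (7 - (4)·1.0000 - (-0.6)·1.0000) / (6.6) = 0.5455
  x3 = (-2 - (2.3)·1.0000 - (2)·1.0000) / (-5.3) = 1.1887
Iteration 2:
  x1 = (2 - (4)·0.5455 - (-3.4)·1.1887) / (9.4) = 0.4106
  x2 = (7 - (4)·0.1489 - (-0.6)·1.1887) / (6.6) = 1.0784
  x3 = (-2 - (2.3)·0.1489 - (2)·0.5455) / (-5.3) = 0.6478

(0.4106, 1.0784, 0.6478)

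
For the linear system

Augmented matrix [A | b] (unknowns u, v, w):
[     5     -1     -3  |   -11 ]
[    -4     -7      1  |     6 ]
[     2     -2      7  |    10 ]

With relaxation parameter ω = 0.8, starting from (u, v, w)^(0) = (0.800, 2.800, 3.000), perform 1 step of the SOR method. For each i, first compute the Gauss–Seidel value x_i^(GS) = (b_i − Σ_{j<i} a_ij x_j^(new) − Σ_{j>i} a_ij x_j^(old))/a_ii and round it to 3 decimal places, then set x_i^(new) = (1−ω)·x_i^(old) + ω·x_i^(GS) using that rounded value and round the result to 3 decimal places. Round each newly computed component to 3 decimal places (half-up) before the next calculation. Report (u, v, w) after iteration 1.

Iteration 1:
  u: GS value = (-11 - (-1)·2.800 - (-3)·3.000) / (5) = 0.160;  u ← (1−ω)·0.800 + ω·0.160 = 0.288
  v: GS value = (6 - (-4)·0.288 - (1)·3.000) / (-7) = -0.593;  v ← (1−ω)·2.800 + ω·-0.593 = 0.086
  w: GS value = (10 - (2)·0.288 - (-2)·0.086) / (7) = 1.371;  w ← (1−ω)·3.000 + ω·1.371 = 1.697

(0.288, 0.086, 1.697)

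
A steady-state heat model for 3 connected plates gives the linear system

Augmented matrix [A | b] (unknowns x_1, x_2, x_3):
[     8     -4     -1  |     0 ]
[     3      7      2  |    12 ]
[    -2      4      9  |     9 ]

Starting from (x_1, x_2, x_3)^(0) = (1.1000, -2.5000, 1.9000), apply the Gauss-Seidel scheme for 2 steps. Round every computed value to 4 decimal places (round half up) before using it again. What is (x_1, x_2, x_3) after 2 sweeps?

Iteration 1:
  x_1 = (0 - (-4)·-2.5000 - (-1)·1.9000) / (8) = -1.0125
  x_2 = (12 - (3)·-1.0125 - (2)·1.9000) / (7) = 1.6054
  x_3 = (9 - (-2)·-1.0125 - (4)·1.6054) / (9) = 0.0615
Iteration 2:
  x_1 = (0 - (-4)·1.6054 - (-1)·0.0615) / (8) = 0.8104
  x_2 = (12 - (3)·0.8104 - (2)·0.0615) / (7) = 1.3494
  x_3 = (9 - (-2)·0.8104 - (4)·1.3494) / (9) = 0.5804

(0.8104, 1.3494, 0.5804)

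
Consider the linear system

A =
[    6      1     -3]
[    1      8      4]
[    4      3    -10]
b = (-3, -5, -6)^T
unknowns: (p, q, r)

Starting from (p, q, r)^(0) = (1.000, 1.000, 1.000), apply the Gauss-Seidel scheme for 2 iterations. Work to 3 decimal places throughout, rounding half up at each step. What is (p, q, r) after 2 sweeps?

(-0.215, -0.699, 0.304)

Iteration 1:
  p = (-3 - (1)·1.000 - (-3)·1.000) / (6) = -0.167
  q = (-5 - (1)·-0.167 - (4)·1.000) / (8) = -1.104
  r = (-6 - (4)·-0.167 - (3)·-1.104) / (-10) = 0.202
Iteration 2:
  p = (-3 - (1)·-1.104 - (-3)·0.202) / (6) = -0.215
  q = (-5 - (1)·-0.215 - (4)·0.202) / (8) = -0.699
  r = (-6 - (4)·-0.215 - (3)·-0.699) / (-10) = 0.304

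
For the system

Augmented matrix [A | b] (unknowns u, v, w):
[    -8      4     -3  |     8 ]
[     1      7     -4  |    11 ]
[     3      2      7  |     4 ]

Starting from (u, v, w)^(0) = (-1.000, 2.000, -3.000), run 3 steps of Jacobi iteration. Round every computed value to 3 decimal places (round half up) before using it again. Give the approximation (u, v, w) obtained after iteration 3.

Iteration 1:
  u = (8 - (4)·2.000 - (-3)·-3.000) / (-8) = 1.125
  v = (11 - (1)·-1.000 - (-4)·-3.000) / (7) = 0.000
  w = (4 - (3)·-1.000 - (2)·2.000) / (7) = 0.429
Iteration 2:
  u = (8 - (4)·0.000 - (-3)·0.429) / (-8) = -1.161
  v = (11 - (1)·1.125 - (-4)·0.429) / (7) = 1.656
  w = (4 - (3)·1.125 - (2)·0.000) / (7) = 0.089
Iteration 3:
  u = (8 - (4)·1.656 - (-3)·0.089) / (-8) = -0.205
  v = (11 - (1)·-1.161 - (-4)·0.089) / (7) = 1.788
  w = (4 - (3)·-1.161 - (2)·1.656) / (7) = 0.596

(-0.205, 1.788, 0.596)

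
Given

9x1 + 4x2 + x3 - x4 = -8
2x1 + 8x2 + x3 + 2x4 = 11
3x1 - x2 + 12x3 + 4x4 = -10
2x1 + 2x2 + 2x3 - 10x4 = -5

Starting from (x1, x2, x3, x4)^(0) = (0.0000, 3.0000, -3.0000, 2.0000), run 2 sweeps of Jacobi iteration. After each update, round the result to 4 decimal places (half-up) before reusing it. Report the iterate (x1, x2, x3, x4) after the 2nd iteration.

(-1.2500, 1.8229, -0.4792, 0.1667)

Iteration 1:
  x1 = (-8 - (4)·3.0000 - (1)·-3.0000 - (-1)·2.0000) / (9) = -1.6667
  x2 = (11 - (2)·0.0000 - (1)·-3.0000 - (2)·2.0000) / (8) = 1.2500
  x3 = (-10 - (3)·0.0000 - (-1)·3.0000 - (4)·2.0000) / (12) = -1.2500
  x4 = (-5 - (2)·0.0000 - (2)·3.0000 - (2)·-3.0000) / (-10) = 0.5000
Iteration 2:
  x1 = (-8 - (4)·1.2500 - (1)·-1.2500 - (-1)·0.5000) / (9) = -1.2500
  x2 = (11 - (2)·-1.6667 - (1)·-1.2500 - (2)·0.5000) / (8) = 1.8229
  x3 = (-10 - (3)·-1.6667 - (-1)·1.2500 - (4)·0.5000) / (12) = -0.4792
  x4 = (-5 - (2)·-1.6667 - (2)·1.2500 - (2)·-1.2500) / (-10) = 0.1667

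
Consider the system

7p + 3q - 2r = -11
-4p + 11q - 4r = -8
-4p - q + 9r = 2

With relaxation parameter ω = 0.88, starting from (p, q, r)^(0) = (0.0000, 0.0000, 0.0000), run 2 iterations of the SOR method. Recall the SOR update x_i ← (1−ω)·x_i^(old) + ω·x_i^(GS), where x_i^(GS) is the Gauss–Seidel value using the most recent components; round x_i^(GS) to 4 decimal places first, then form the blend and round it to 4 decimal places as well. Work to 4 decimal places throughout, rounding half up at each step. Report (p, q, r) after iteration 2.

(-1.2540, -1.3155, -0.4777)

Iteration 1:
  p: GS value = (-11 - (3)·0.0000 - (-2)·0.0000) / (7) = -1.5714;  p ← (1−ω)·0.0000 + ω·-1.5714 = -1.3828
  q: GS value = (-8 - (-4)·-1.3828 - (-4)·0.0000) / (11) = -1.2301;  q ← (1−ω)·0.0000 + ω·-1.2301 = -1.0825
  r: GS value = (2 - (-4)·-1.3828 - (-1)·-1.0825) / (9) = -0.5126;  r ← (1−ω)·0.0000 + ω·-0.5126 = -0.4511
Iteration 2:
  p: GS value = (-11 - (3)·-1.0825 - (-2)·-0.4511) / (7) = -1.2364;  p ← (1−ω)·-1.3828 + ω·-1.2364 = -1.2540
  q: GS value = (-8 - (-4)·-1.2540 - (-4)·-0.4511) / (11) = -1.3473;  q ← (1−ω)·-1.0825 + ω·-1.3473 = -1.3155
  r: GS value = (2 - (-4)·-1.2540 - (-1)·-1.3155) / (9) = -0.4813;  r ← (1−ω)·-0.4511 + ω·-0.4813 = -0.4777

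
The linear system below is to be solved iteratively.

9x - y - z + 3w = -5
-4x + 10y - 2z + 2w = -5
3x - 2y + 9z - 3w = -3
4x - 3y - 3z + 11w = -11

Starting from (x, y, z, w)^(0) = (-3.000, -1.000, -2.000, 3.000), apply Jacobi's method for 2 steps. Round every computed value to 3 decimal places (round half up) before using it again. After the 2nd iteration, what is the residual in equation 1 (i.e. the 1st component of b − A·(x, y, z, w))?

Iteration 1:
  x = (-5 - (-1)·-1.000 - (-1)·-2.000 - (3)·3.000) / (9) = -1.889
  y = (-5 - (-4)·-3.000 - (-2)·-2.000 - (2)·3.000) / (10) = -2.700
  z = (-3 - (3)·-3.000 - (-2)·-1.000 - (-3)·3.000) / (9) = 1.444
  w = (-11 - (4)·-3.000 - (-3)·-1.000 - (-3)·-2.000) / (11) = -0.727
Iteration 2:
  x = (-5 - (-1)·-2.700 - (-1)·1.444 - (3)·-0.727) / (9) = -0.453
  y = (-5 - (-4)·-1.889 - (-2)·1.444 - (2)·-0.727) / (10) = -0.821
  z = (-3 - (3)·-1.889 - (-2)·-2.700 - (-3)·-0.727) / (9) = -0.546
  w = (-11 - (4)·-1.889 - (-3)·-2.700 - (-3)·1.444) / (11) = -0.656
Residual b − A·x = (-0.322, 1.618, -0.337, -6.073)

-0.322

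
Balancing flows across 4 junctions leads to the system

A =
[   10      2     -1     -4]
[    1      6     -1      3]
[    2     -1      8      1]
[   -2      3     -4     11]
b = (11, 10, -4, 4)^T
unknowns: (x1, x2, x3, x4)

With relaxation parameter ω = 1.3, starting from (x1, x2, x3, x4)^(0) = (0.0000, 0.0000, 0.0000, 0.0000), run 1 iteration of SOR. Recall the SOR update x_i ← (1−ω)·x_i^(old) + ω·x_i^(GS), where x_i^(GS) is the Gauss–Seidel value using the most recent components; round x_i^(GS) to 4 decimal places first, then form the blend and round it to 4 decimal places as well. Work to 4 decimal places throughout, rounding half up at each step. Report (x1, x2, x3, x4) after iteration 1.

Iteration 1:
  x1: GS value = (11 - (2)·0.0000 - (-1)·0.0000 - (-4)·0.0000) / (10) = 1.1000;  x1 ← (1−ω)·0.0000 + ω·1.1000 = 1.4300
  x2: GS value = (10 - (1)·1.4300 - (-1)·0.0000 - (3)·0.0000) / (6) = 1.4283;  x2 ← (1−ω)·0.0000 + ω·1.4283 = 1.8568
  x3: GS value = (-4 - (2)·1.4300 - (-1)·1.8568 - (1)·0.0000) / (8) = -0.6254;  x3 ← (1−ω)·0.0000 + ω·-0.6254 = -0.8130
  x4: GS value = (4 - (-2)·1.4300 - (3)·1.8568 - (-4)·-0.8130) / (11) = -0.1784;  x4 ← (1−ω)·0.0000 + ω·-0.1784 = -0.2319

(1.4300, 1.8568, -0.8130, -0.2319)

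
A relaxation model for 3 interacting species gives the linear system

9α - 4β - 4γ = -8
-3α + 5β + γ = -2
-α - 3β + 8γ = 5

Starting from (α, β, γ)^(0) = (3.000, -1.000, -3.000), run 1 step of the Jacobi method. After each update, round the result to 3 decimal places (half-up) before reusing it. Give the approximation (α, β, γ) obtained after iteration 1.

Iteration 1:
  α = (-8 - (-4)·-1.000 - (-4)·-3.000) / (9) = -2.667
  β = (-2 - (-3)·3.000 - (1)·-3.000) / (5) = 2.000
  γ = (5 - (-1)·3.000 - (-3)·-1.000) / (8) = 0.625

(-2.667, 2.000, 0.625)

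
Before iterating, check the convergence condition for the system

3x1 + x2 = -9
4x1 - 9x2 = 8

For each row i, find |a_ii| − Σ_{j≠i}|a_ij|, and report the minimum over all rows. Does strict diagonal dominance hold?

2

row 1: |3| − (1) = 2
row 2: |-9| − (4) = 5
minimum over rows = 2 → strictly diagonally dominant (convergence guaranteed)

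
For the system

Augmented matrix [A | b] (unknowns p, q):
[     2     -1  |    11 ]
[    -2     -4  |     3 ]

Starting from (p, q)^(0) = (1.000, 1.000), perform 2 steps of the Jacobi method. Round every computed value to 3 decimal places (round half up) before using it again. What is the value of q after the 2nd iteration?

-3.750

Iteration 1:
  p = (11 - (-1)·1.000) / (2) = 6.000
  q = (3 - (-2)·1.000) / (-4) = -1.250
Iteration 2:
  p = (11 - (-1)·-1.250) / (2) = 4.875
  q = (3 - (-2)·6.000) / (-4) = -3.750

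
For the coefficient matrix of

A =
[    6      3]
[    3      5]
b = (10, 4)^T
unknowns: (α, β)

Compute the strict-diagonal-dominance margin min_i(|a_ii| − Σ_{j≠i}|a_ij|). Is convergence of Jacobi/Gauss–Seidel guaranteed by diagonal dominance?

2

row 1: |6| − (3) = 3
row 2: |5| − (3) = 2
minimum over rows = 2 → strictly diagonally dominant (convergence guaranteed)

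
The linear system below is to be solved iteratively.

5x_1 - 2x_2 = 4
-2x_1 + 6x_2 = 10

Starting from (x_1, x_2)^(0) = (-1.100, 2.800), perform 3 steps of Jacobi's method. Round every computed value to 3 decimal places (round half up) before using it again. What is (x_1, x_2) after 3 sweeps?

Iteration 1:
  x_1 = (4 - (-2)·2.800) / (5) = 1.920
  x_2 = (10 - (-2)·-1.100) / (6) = 1.300
Iteration 2:
  x_1 = (4 - (-2)·1.300) / (5) = 1.320
  x_2 = (10 - (-2)·1.920) / (6) = 2.307
Iteration 3:
  x_1 = (4 - (-2)·2.307) / (5) = 1.723
  x_2 = (10 - (-2)·1.320) / (6) = 2.107

(1.723, 2.107)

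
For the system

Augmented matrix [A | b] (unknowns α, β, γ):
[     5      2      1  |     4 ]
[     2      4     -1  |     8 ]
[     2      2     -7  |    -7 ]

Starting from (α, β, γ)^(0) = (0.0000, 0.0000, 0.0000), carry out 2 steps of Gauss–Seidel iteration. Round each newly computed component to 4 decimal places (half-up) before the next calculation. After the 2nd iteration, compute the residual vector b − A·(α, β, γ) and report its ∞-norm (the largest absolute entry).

Iteration 1:
  α = (4 - (2)·0.0000 - (1)·0.0000) / (5) = 0.8000
  β = (8 - (2)·0.8000 - (-1)·0.0000) / (4) = 1.6000
  γ = (-7 - (2)·0.8000 - (2)·1.6000) / (-7) = 1.6857
Iteration 2:
  α = (4 - (2)·1.6000 - (1)·1.6857) / (5) = -0.1771
  β = (8 - (2)·-0.1771 - (-1)·1.6857) / (4) = 2.5100
  γ = (-7 - (2)·-0.1771 - (2)·2.5100) / (-7) = 1.6665
Residual b − A·x = (-1.8010, -0.0193, -0.0003); ∞-norm = 1.8010

1.8010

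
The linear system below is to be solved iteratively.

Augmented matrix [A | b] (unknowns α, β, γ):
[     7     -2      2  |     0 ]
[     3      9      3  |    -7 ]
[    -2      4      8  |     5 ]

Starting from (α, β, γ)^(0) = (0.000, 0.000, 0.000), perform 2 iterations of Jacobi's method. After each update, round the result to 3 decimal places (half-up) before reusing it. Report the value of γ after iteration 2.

Iteration 1:
  α = (0 - (-2)·0.000 - (2)·0.000) / (7) = 0.000
  β = (-7 - (3)·0.000 - (3)·0.000) / (9) = -0.778
  γ = (5 - (-2)·0.000 - (4)·0.000) / (8) = 0.625
Iteration 2:
  α = (0 - (-2)·-0.778 - (2)·0.625) / (7) = -0.401
  β = (-7 - (3)·0.000 - (3)·0.625) / (9) = -0.986
  γ = (5 - (-2)·0.000 - (4)·-0.778) / (8) = 1.014

1.014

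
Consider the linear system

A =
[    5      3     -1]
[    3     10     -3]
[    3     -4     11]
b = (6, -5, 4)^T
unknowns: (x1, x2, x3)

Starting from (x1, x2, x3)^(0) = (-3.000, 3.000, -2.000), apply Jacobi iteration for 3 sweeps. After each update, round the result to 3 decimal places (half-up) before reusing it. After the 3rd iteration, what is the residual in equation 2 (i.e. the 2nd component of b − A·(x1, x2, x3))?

0.723

Iteration 1:
  x1 = (6 - (3)·3.000 - (-1)·-2.000) / (5) = -1.000
  x2 = (-5 - (3)·-3.000 - (-3)·-2.000) / (10) = -0.200
  x3 = (4 - (3)·-3.000 - (-4)·3.000) / (11) = 2.273
Iteration 2:
  x1 = (6 - (3)·-0.200 - (-1)·2.273) / (5) = 1.775
  x2 = (-5 - (3)·-1.000 - (-3)·2.273) / (10) = 0.482
  x3 = (4 - (3)·-1.000 - (-4)·-0.200) / (11) = 0.564
Iteration 3:
  x1 = (6 - (3)·0.482 - (-1)·0.564) / (5) = 1.024
  x2 = (-5 - (3)·1.775 - (-3)·0.564) / (10) = -0.863
  x3 = (4 - (3)·1.775 - (-4)·0.482) / (11) = 0.055
Residual b − A·x = (3.524, 0.723, -3.129)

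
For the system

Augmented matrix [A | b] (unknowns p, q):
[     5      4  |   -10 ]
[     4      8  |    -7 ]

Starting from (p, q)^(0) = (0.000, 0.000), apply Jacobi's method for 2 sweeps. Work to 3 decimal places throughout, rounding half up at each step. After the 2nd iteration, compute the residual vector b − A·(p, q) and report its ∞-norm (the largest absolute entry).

4.000

Iteration 1:
  p = (-10 - (4)·0.000) / (5) = -2.000
  q = (-7 - (4)·0.000) / (8) = -0.875
Iteration 2:
  p = (-10 - (4)·-0.875) / (5) = -1.300
  q = (-7 - (4)·-2.000) / (8) = 0.125
Residual b − A·x = (-4.000, -2.800); ∞-norm = 4.000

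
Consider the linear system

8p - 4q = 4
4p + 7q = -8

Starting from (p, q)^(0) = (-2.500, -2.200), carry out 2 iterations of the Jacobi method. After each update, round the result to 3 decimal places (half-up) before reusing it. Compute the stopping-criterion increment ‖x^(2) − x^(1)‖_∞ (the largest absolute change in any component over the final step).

Iteration 1:
  p = (4 - (-4)·-2.200) / (8) = -0.600
  q = (-8 - (4)·-2.500) / (7) = 0.286
Iteration 2:
  p = (4 - (-4)·0.286) / (8) = 0.643
  q = (-8 - (4)·-0.600) / (7) = -0.800
Change: (1.243, -1.086) → max |·| = 1.243

1.243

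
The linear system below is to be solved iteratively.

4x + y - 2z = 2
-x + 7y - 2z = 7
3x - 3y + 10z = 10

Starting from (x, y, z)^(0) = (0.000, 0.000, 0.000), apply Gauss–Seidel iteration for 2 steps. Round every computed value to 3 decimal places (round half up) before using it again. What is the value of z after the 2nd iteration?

1.190

Iteration 1:
  x = (2 - (1)·0.000 - (-2)·0.000) / (4) = 0.500
  y = (7 - (-1)·0.500 - (-2)·0.000) / (7) = 1.071
  z = (10 - (3)·0.500 - (-3)·1.071) / (10) = 1.171
Iteration 2:
  x = (2 - (1)·1.071 - (-2)·1.171) / (4) = 0.818
  y = (7 - (-1)·0.818 - (-2)·1.171) / (7) = 1.451
  z = (10 - (3)·0.818 - (-3)·1.451) / (10) = 1.190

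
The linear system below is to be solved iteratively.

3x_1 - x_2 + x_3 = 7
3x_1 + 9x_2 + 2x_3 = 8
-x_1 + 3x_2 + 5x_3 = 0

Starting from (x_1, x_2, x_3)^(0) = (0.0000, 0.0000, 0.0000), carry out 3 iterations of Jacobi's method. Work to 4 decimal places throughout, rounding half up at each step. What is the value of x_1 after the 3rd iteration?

2.3926

Iteration 1:
  x_1 = (7 - (-1)·0.0000 - (1)·0.0000) / (3) = 2.3333
  x_2 = (8 - (3)·0.0000 - (2)·0.0000) / (9) = 0.8889
  x_3 = (0 - (-1)·0.0000 - (3)·0.0000) / (5) = 0.0000
Iteration 2:
  x_1 = (7 - (-1)·0.8889 - (1)·0.0000) / (3) = 2.6296
  x_2 = (8 - (3)·2.3333 - (2)·0.0000) / (9) = 0.1111
  x_3 = (0 - (-1)·2.3333 - (3)·0.8889) / (5) = -0.0667
Iteration 3:
  x_1 = (7 - (-1)·0.1111 - (1)·-0.0667) / (3) = 2.3926
  x_2 = (8 - (3)·2.6296 - (2)·-0.0667) / (9) = 0.0272
  x_3 = (0 - (-1)·2.6296 - (3)·0.1111) / (5) = 0.4593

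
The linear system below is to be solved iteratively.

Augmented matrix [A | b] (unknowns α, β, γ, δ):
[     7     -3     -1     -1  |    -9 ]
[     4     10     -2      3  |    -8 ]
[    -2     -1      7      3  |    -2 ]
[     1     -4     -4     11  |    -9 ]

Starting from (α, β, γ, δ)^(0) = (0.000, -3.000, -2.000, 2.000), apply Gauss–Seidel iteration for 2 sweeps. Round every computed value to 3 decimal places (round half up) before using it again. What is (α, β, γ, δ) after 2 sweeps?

Iteration 1:
  α = (-9 - (-3)·-3.000 - (-1)·-2.000 - (-1)·2.000) / (7) = -2.571
  β = (-8 - (4)·-2.571 - (-2)·-2.000 - (3)·2.000) / (10) = -0.772
  γ = (-2 - (-2)·-2.571 - (-1)·-0.772 - (3)·2.000) / (7) = -1.988
  δ = (-9 - (1)·-2.571 - (-4)·-0.772 - (-4)·-1.988) / (11) = -1.588
Iteration 2:
  α = (-9 - (-3)·-0.772 - (-1)·-1.988 - (-1)·-1.588) / (7) = -2.127
  β = (-8 - (4)·-2.127 - (-2)·-1.988 - (3)·-1.588) / (10) = 0.130
  γ = (-2 - (-2)·-2.127 - (-1)·0.130 - (3)·-1.588) / (7) = -0.194
  δ = (-9 - (1)·-2.127 - (-4)·0.130 - (-4)·-0.194) / (11) = -0.648

(-2.127, 0.130, -0.194, -0.648)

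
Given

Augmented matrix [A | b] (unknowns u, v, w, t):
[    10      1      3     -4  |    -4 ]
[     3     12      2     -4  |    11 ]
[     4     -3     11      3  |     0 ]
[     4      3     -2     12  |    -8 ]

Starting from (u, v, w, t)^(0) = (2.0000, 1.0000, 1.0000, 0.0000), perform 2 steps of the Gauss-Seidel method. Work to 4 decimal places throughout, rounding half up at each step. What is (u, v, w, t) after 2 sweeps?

Iteration 1:
  u = (-4 - (1)·1.0000 - (3)·1.0000 - (-4)·0.0000) / (10) = -0.8000
  v = (11 - (3)·-0.8000 - (2)·1.0000 - (-4)·0.0000) / (12) = 0.9500
  w = (0 - (4)·-0.8000 - (-3)·0.9500 - (3)·0.0000) / (11) = 0.5500
  t = (-8 - (4)·-0.8000 - (3)·0.9500 - (-2)·0.5500) / (12) = -0.5458
Iteration 2:
  u = (-4 - (1)·0.9500 - (3)·0.5500 - (-4)·-0.5458) / (10) = -0.8783
  v = (11 - (3)·-0.8783 - (2)·0.5500 - (-4)·-0.5458) / (12) = 0.8626
  w = (0 - (4)·-0.8783 - (-3)·0.8626 - (3)·-0.5458) / (11) = 0.7035
  t = (-8 - (4)·-0.8783 - (3)·0.8626 - (-2)·0.7035) / (12) = -0.4723

(-0.8783, 0.8626, 0.7035, -0.4723)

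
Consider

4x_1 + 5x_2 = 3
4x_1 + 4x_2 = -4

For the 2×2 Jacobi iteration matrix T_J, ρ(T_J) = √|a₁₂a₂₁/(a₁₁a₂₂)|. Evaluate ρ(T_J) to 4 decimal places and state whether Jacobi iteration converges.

1.1180

a₁₂a₂₁/(a₁₁a₂₂) = (5)·(4) / ((4)·(4)) = 1.250000
ρ = √|1.250000| = √1.250000 = 1.1180
ρ > 1, so Jacobi diverges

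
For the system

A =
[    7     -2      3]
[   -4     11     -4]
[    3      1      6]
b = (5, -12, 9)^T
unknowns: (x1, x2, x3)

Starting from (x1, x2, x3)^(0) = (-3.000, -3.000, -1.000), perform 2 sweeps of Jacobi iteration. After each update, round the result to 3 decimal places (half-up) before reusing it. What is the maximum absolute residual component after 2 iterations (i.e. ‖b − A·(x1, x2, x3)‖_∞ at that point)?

14.074

Iteration 1:
  x1 = (5 - (-2)·-3.000 - (3)·-1.000) / (7) = 0.286
  x2 = (-12 - (-4)·-3.000 - (-4)·-1.000) / (11) = -2.545
  x3 = (9 - (3)·-3.000 - (1)·-3.000) / (6) = 3.500
Iteration 2:
  x1 = (5 - (-2)·-2.545 - (3)·3.500) / (7) = -1.513
  x2 = (-12 - (-4)·0.286 - (-4)·3.500) / (11) = 0.286
  x3 = (9 - (3)·0.286 - (1)·-2.545) / (6) = 1.781
Residual b − A·x = (10.820, -14.074, 2.567); ∞-norm = 14.074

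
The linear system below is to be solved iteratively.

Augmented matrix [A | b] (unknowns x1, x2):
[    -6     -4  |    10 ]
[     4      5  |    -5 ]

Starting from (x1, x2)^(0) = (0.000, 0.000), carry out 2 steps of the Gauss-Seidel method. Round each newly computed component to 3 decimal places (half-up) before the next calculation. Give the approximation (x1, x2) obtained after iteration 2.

(-1.889, 0.511)

Iteration 1:
  x1 = (10 - (-4)·0.000) / (-6) = -1.667
  x2 = (-5 - (4)·-1.667) / (5) = 0.334
Iteration 2:
  x1 = (10 - (-4)·0.334) / (-6) = -1.889
  x2 = (-5 - (4)·-1.889) / (5) = 0.511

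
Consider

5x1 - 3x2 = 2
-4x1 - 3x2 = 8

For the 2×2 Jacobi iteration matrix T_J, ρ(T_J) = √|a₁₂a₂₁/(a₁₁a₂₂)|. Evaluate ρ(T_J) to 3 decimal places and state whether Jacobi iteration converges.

0.894

a₁₂a₂₁/(a₁₁a₂₂) = (-3)·(-4) / ((5)·(-3)) = -0.800000
ρ = √|-0.800000| = √0.800000 = 0.894
ρ < 1, so Jacobi converges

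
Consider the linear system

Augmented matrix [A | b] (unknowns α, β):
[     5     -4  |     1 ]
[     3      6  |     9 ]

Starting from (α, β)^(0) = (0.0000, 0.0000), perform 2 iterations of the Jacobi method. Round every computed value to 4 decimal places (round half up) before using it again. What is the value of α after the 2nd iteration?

1.4000

Iteration 1:
  α = (1 - (-4)·0.0000) / (5) = 0.2000
  β = (9 - (3)·0.0000) / (6) = 1.5000
Iteration 2:
  α = (1 - (-4)·1.5000) / (5) = 1.4000
  β = (9 - (3)·0.2000) / (6) = 1.4000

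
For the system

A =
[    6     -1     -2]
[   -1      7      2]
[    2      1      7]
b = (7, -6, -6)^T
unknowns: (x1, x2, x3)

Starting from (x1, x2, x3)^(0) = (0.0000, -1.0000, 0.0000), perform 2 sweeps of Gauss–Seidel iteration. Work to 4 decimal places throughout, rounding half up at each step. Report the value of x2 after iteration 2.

Iteration 1:
  x1 = (7 - (-1)·-1.0000 - (-2)·0.0000) / (6) = 1.0000
  x2 = (-6 - (-1)·1.0000 - (2)·0.0000) / (7) = -0.7143
  x3 = (-6 - (2)·1.0000 - (1)·-0.7143) / (7) = -1.0408
Iteration 2:
  x1 = (7 - (-1)·-0.7143 - (-2)·-1.0408) / (6) = 0.7007
  x2 = (-6 - (-1)·0.7007 - (2)·-1.0408) / (7) = -0.4597
  x3 = (-6 - (2)·0.7007 - (1)·-0.4597) / (7) = -0.9917

-0.4597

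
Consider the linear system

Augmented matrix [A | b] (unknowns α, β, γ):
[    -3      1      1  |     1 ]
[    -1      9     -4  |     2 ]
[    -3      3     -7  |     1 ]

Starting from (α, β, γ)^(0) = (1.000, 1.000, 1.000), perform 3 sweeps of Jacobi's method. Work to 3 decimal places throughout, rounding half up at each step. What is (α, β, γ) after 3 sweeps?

Iteration 1:
  α = (1 - (1)·1.000 - (1)·1.000) / (-3) = 0.333
  β = (2 - (-1)·1.000 - (-4)·1.000) / (9) = 0.778
  γ = (1 - (-3)·1.000 - (3)·1.000) / (-7) = -0.143
Iteration 2:
  α = (1 - (1)·0.778 - (1)·-0.143) / (-3) = -0.122
  β = (2 - (-1)·0.333 - (-4)·-0.143) / (9) = 0.196
  γ = (1 - (-3)·0.333 - (3)·0.778) / (-7) = 0.048
Iteration 3:
  α = (1 - (1)·0.196 - (1)·0.048) / (-3) = -0.252
  β = (2 - (-1)·-0.122 - (-4)·0.048) / (9) = 0.230
  γ = (1 - (-3)·-0.122 - (3)·0.196) / (-7) = -0.007

(-0.252, 0.230, -0.007)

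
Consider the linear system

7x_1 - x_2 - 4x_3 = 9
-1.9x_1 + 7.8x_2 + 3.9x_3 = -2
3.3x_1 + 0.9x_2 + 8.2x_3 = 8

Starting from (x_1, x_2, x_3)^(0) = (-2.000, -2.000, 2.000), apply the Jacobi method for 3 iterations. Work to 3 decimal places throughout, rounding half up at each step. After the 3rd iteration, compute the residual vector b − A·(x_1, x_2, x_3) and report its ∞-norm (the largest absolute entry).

Iteration 1:
  x_1 = (9 - (-1)·-2.000 - (-4)·2.000) / (7) = 2.143
  x_2 = (-2 - (-1.9)·-2.000 - (3.9)·2.000) / (7.8) = -1.744
  x_3 = (8 - (3.3)·-2.000 - (0.9)·-2.000) / (8.2) = 2.000
Iteration 2:
  x_1 = (9 - (-1)·-1.744 - (-4)·2.000) / (7) = 2.179
  x_2 = (-2 - (-1.9)·2.143 - (3.9)·2.000) / (7.8) = -0.734
  x_3 = (8 - (3.3)·2.143 - (0.9)·-1.744) / (8.2) = 0.305
Iteration 3:
  x_1 = (9 - (-1)·-0.734 - (-4)·0.305) / (7) = 1.355
  x_2 = (-2 - (-1.9)·2.179 - (3.9)·0.305) / (7.8) = 0.122
  x_3 = (8 - (3.3)·2.179 - (0.9)·-0.734) / (8.2) = 0.179
Residual b − A·x = (0.353, -1.075, 1.951); ∞-norm = 1.951

1.951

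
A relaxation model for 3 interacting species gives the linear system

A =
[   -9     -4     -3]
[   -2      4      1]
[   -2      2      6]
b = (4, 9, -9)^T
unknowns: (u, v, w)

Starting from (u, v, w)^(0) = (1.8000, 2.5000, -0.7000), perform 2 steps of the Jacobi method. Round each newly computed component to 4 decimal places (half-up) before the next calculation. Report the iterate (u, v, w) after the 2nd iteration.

Iteration 1:
  u = (4 - (-4)·2.5000 - (-3)·-0.7000) / (-9) = -1.3222
  v = (9 - (-2)·1.8000 - (1)·-0.7000) / (4) = 3.3250
  w = (-9 - (-2)·1.8000 - (2)·2.5000) / (6) = -1.7333
Iteration 2:
  u = (4 - (-4)·3.3250 - (-3)·-1.7333) / (-9) = -1.3445
  v = (9 - (-2)·-1.3222 - (1)·-1.7333) / (4) = 2.0222
  w = (-9 - (-2)·-1.3222 - (2)·3.3250) / (6) = -3.0491

(-1.3445, 2.0222, -3.0491)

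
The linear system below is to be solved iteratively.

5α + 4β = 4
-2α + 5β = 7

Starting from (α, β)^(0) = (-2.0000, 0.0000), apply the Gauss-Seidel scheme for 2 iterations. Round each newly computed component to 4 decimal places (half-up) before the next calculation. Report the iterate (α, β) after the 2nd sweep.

(-0.5760, 1.1696)

Iteration 1:
  α = (4 - (4)·0.0000) / (5) = 0.8000
  β = (7 - (-2)·0.8000) / (5) = 1.7200
Iteration 2:
  α = (4 - (4)·1.7200) / (5) = -0.5760
  β = (7 - (-2)·-0.5760) / (5) = 1.1696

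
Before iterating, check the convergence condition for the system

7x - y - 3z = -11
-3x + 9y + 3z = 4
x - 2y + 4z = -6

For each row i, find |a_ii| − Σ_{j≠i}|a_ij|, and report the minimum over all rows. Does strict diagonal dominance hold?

row 1: |7| − (1+3) = 3
row 2: |9| − (3+3) = 3
row 3: |4| − (1+2) = 1
minimum over rows = 1 → strictly diagonally dominant (convergence guaranteed)

1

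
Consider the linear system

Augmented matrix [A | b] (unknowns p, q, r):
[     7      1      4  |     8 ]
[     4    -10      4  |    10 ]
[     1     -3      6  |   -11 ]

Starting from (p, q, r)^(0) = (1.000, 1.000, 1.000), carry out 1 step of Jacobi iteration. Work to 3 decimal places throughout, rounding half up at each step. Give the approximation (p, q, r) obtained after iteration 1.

Iteration 1:
  p = (8 - (1)·1.000 - (4)·1.000) / (7) = 0.429
  q = (10 - (4)·1.000 - (4)·1.000) / (-10) = -0.200
  r = (-11 - (1)·1.000 - (-3)·1.000) / (6) = -1.500

(0.429, -0.200, -1.500)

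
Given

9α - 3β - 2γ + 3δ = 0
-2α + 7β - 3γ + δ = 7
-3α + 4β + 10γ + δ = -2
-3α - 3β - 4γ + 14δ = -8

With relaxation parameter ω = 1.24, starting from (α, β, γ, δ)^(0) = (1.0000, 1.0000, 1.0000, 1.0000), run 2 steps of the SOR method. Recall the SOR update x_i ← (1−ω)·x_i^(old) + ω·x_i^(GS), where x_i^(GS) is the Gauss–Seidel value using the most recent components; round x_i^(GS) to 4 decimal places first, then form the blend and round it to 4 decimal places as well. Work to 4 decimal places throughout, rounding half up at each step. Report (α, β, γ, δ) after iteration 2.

Iteration 1:
  α: GS value = (0 - (-3)·1.0000 - (-2)·1.0000 - (3)·1.0000) / (9) = 0.2222;  α ← (1−ω)·1.0000 + ω·0.2222 = 0.0355
  β: GS value = (7 - (-2)·0.0355 - (-3)·1.0000 - (1)·1.0000) / (7) = 1.2959;  β ← (1−ω)·1.0000 + ω·1.2959 = 1.3669
  γ: GS value = (-2 - (-3)·0.0355 - (4)·1.3669 - (1)·1.0000) / (10) = -0.8361;  γ ← (1−ω)·1.0000 + ω·-0.8361 = -1.2768
  δ: GS value = (-8 - (-3)·0.0355 - (-3)·1.3669 - (-4)·-1.2768) / (14) = -0.6357;  δ ← (1−ω)·1.0000 + ω·-0.6357 = -1.0283
Iteration 2:
  α: GS value = (0 - (-3)·1.3669 - (-2)·-1.2768 - (3)·-1.0283) / (9) = 0.5147;  α ← (1−ω)·0.0355 + ω·0.5147 = 0.6297
  β: GS value = (7 - (-2)·0.6297 - (-3)·-1.2768 - (1)·-1.0283) / (7) = 0.7796;  β ← (1−ω)·1.3669 + ω·0.7796 = 0.6386
  γ: GS value = (-2 - (-3)·0.6297 - (4)·0.6386 - (1)·-1.0283) / (10) = -0.1637;  γ ← (1−ω)·-1.2768 + ω·-0.1637 = 0.1034
  δ: GS value = (-8 - (-3)·0.6297 - (-3)·0.6386 - (-4)·0.1034) / (14) = -0.2701;  δ ← (1−ω)·-1.0283 + ω·-0.2701 = -0.0881

(0.6297, 0.6386, 0.1034, -0.0881)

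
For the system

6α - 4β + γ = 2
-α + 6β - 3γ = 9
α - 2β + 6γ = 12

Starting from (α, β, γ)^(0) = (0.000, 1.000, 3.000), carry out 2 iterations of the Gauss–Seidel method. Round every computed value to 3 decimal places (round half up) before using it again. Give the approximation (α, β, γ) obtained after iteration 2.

Iteration 1:
  α = (2 - (-4)·1.000 - (1)·3.000) / (6) = 0.500
  β = (9 - (-1)·0.500 - (-3)·3.000) / (6) = 3.083
  γ = (12 - (1)·0.500 - (-2)·3.083) / (6) = 2.944
Iteration 2:
  α = (2 - (-4)·3.083 - (1)·2.944) / (6) = 1.898
  β = (9 - (-1)·1.898 - (-3)·2.944) / (6) = 3.288
  γ = (12 - (1)·1.898 - (-2)·3.288) / (6) = 2.780

(1.898, 3.288, 2.780)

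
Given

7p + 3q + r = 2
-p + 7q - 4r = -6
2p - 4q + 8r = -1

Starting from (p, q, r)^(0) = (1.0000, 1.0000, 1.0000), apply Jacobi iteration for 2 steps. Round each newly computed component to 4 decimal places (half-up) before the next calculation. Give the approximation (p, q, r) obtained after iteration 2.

Iteration 1:
  p = (2 - (3)·1.0000 - (1)·1.0000) / (7) = -0.2857
  q = (-6 - (-1)·1.0000 - (-4)·1.0000) / (7) = -0.1429
  r = (-1 - (2)·1.0000 - (-4)·1.0000) / (8) = 0.1250
Iteration 2:
  p = (2 - (3)·-0.1429 - (1)·0.1250) / (7) = 0.3291
  q = (-6 - (-1)·-0.2857 - (-4)·0.1250) / (7) = -0.8265
  r = (-1 - (2)·-0.2857 - (-4)·-0.1429) / (8) = -0.1250

(0.3291, -0.8265, -0.1250)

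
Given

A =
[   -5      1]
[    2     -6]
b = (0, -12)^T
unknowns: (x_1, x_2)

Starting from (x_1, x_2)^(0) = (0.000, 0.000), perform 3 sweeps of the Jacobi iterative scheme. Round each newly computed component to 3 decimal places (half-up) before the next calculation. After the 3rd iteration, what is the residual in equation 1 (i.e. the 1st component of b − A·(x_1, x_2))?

Iteration 1:
  x_1 = (0 - (1)·0.000) / (-5) = 0.000
  x_2 = (-12 - (2)·0.000) / (-6) = 2.000
Iteration 2:
  x_1 = (0 - (1)·2.000) / (-5) = 0.400
  x_2 = (-12 - (2)·0.000) / (-6) = 2.000
Iteration 3:
  x_1 = (0 - (1)·2.000) / (-5) = 0.400
  x_2 = (-12 - (2)·0.400) / (-6) = 2.133
Residual b − A·x = (-0.133, -0.002)

-0.133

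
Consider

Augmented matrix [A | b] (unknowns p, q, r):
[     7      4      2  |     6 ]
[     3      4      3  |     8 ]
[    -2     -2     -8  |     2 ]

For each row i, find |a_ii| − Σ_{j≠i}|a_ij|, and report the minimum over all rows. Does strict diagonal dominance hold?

row 1: |7| − (4+2) = 1
row 2: |4| − (3+3) = -2
row 3: |-8| − (2+2) = 4
minimum over rows = -2 → not strictly diagonally dominant

-2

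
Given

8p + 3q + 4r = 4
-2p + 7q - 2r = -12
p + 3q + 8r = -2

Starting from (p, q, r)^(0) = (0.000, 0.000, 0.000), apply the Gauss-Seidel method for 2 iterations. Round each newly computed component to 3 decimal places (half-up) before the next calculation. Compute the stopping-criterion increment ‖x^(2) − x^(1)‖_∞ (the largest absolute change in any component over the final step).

Iteration 1:
  p = (4 - (3)·0.000 - (4)·0.000) / (8) = 0.500
  q = (-12 - (-2)·0.500 - (-2)·0.000) / (7) = -1.571
  r = (-2 - (1)·0.500 - (3)·-1.571) / (8) = 0.277
Iteration 2:
  p = (4 - (3)·-1.571 - (4)·0.277) / (8) = 0.951
  q = (-12 - (-2)·0.951 - (-2)·0.277) / (7) = -1.363
  r = (-2 - (1)·0.951 - (3)·-1.363) / (8) = 0.142
Change: (0.451, 0.208, -0.135) → max |·| = 0.451

0.451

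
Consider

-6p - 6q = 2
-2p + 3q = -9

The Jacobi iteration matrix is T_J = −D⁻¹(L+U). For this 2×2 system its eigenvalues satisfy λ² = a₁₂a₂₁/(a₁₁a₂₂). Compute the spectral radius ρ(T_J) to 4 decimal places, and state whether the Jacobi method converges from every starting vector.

0.8165

a₁₂a₂₁/(a₁₁a₂₂) = (-6)·(-2) / ((-6)·(3)) = -0.666667
ρ = √|-0.666667| = √0.666667 = 0.8165
ρ < 1, so Jacobi converges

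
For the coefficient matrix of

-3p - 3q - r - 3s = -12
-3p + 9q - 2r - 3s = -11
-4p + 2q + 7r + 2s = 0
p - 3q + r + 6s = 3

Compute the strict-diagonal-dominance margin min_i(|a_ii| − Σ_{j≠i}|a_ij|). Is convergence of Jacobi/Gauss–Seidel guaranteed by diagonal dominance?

row 1: |-3| − (3+1+3) = -4
row 2: |9| − (3+2+3) = 1
row 3: |7| − (4+2+2) = -1
row 4: |6| − (1+3+1) = 1
minimum over rows = -4 → not strictly diagonally dominant

-4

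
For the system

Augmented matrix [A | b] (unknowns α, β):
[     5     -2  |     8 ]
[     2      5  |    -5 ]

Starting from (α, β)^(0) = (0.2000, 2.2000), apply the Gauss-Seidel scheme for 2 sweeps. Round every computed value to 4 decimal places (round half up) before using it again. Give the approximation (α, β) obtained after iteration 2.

Iteration 1:
  α = (8 - (-2)·2.2000) / (5) = 2.4800
  β = (-5 - (2)·2.4800) / (5) = -1.9920
Iteration 2:
  α = (8 - (-2)·-1.9920) / (5) = 0.8032
  β = (-5 - (2)·0.8032) / (5) = -1.3213

(0.8032, -1.3213)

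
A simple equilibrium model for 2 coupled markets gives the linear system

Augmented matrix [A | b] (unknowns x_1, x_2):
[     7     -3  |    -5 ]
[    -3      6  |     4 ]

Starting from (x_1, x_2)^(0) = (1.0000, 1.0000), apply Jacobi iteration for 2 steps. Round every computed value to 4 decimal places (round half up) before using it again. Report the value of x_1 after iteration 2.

Iteration 1:
  x_1 = (-5 - (-3)·1.0000) / (7) = -0.2857
  x_2 = (4 - (-3)·1.0000) / (6) = 1.1667
Iteration 2:
  x_1 = (-5 - (-3)·1.1667) / (7) = -0.2143
  x_2 = (4 - (-3)·-0.2857) / (6) = 0.5238

-0.2143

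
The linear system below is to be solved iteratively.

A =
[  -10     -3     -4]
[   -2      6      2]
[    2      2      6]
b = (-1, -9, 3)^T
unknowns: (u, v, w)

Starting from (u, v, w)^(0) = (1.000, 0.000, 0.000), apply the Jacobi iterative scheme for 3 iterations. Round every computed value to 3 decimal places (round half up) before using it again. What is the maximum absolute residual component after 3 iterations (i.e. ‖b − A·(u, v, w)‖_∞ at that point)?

Iteration 1:
  u = (-1 - (-3)·0.000 - (-4)·0.000) / (-10) = 0.100
  v = (-9 - (-2)·1.000 - (2)·0.000) / (6) = -1.167
  w = (3 - (2)·1.000 - (2)·0.000) / (6) = 0.167
Iteration 2:
  u = (-1 - (-3)·-1.167 - (-4)·0.167) / (-10) = 0.383
  v = (-9 - (-2)·0.100 - (2)·0.167) / (6) = -1.522
  w = (3 - (2)·0.100 - (2)·-1.167) / (6) = 0.856
Iteration 3:
  u = (-1 - (-3)·-1.522 - (-4)·0.856) / (-10) = 0.214
  v = (-9 - (-2)·0.383 - (2)·0.856) / (6) = -1.658
  w = (3 - (2)·0.383 - (2)·-1.522) / (6) = 0.880
Residual b − A·x = (-0.314, -0.384, 0.608); ∞-norm = 0.608

0.608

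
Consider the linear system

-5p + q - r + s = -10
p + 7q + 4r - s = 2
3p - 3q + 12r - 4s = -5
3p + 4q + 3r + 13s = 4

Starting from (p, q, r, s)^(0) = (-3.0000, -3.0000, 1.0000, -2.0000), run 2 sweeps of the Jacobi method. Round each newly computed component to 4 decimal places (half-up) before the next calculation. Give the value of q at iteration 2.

1.0322

Iteration 1:
  p = (-10 - (1)·-3.0000 - (-1)·1.0000 - (1)·-2.0000) / (-5) = 0.8000
  q = (2 - (1)·-3.0000 - (4)·1.0000 - (-1)·-2.0000) / (7) = -0.1429
  r = (-5 - (3)·-3.0000 - (-3)·-3.0000 - (-4)·-2.0000) / (12) = -1.0833
  s = (4 - (3)·-3.0000 - (4)·-3.0000 - (3)·1.0000) / (13) = 1.6923
Iteration 2:
  p = (-10 - (1)·-0.1429 - (-1)·-1.0833 - (1)·1.6923) / (-5) = 2.5265
  q = (2 - (1)·0.8000 - (4)·-1.0833 - (-1)·1.6923) / (7) = 1.0322
  r = (-5 - (3)·0.8000 - (-3)·-0.1429 - (-4)·1.6923) / (12) = -0.0883
  s = (4 - (3)·0.8000 - (4)·-0.1429 - (3)·-1.0833) / (13) = 0.4170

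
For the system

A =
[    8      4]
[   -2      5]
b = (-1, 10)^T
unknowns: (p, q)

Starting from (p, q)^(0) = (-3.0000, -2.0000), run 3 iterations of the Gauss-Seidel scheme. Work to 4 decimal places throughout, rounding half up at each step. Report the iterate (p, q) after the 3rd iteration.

(-0.8650, 1.6540)

Iteration 1:
  p = (-1 - (4)·-2.0000) / (8) = 0.8750
  q = (10 - (-2)·0.8750) / (5) = 2.3500
Iteration 2:
  p = (-1 - (4)·2.3500) / (8) = -1.3000
  q = (10 - (-2)·-1.3000) / (5) = 1.4800
Iteration 3:
  p = (-1 - (4)·1.4800) / (8) = -0.8650
  q = (10 - (-2)·-0.8650) / (5) = 1.6540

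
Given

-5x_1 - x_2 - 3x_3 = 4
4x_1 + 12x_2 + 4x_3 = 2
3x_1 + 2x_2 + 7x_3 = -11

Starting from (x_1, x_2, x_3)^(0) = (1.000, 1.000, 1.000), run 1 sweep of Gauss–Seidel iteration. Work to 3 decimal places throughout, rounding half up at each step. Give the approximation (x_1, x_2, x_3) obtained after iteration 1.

(-1.600, 0.367, -0.991)

Iteration 1:
  x_1 = (4 - (-1)·1.000 - (-3)·1.000) / (-5) = -1.600
  x_2 = (2 - (4)·-1.600 - (4)·1.000) / (12) = 0.367
  x_3 = (-11 - (3)·-1.600 - (2)·0.367) / (7) = -0.991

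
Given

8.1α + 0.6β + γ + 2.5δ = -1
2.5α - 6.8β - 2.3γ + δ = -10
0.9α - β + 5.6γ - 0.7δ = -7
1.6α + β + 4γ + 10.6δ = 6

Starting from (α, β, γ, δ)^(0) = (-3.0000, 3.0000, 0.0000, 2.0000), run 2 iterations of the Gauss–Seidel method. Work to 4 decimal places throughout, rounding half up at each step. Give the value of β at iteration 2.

1.6413

Iteration 1:
  α = (-1 - (0.6)·3.0000 - (1)·0.0000 - (2.5)·2.0000) / (8.1) = -0.9630
  β = (-10 - (2.5)·-0.9630 - (-2.3)·0.0000 - (1)·2.0000) / (-6.8) = 1.4107
  γ = (-7 - (0.9)·-0.9630 - (-1)·1.4107 - (-0.7)·2.0000) / (5.6) = -0.5933
  δ = (6 - (1.6)·-0.9630 - (1)·1.4107 - (4)·-0.5933) / (10.6) = 0.8022
Iteration 2:
  α = (-1 - (0.6)·1.4107 - (1)·-0.5933 - (2.5)·0.8022) / (8.1) = -0.4023
  β = (-10 - (2.5)·-0.4023 - (-2.3)·-0.5933 - (1)·0.8022) / (-6.8) = 1.6413
  γ = (-7 - (0.9)·-0.4023 - (-1)·1.6413 - (-0.7)·0.8022) / (5.6) = -0.7920
  δ = (6 - (1.6)·-0.4023 - (1)·1.6413 - (4)·-0.7920) / (10.6) = 0.7708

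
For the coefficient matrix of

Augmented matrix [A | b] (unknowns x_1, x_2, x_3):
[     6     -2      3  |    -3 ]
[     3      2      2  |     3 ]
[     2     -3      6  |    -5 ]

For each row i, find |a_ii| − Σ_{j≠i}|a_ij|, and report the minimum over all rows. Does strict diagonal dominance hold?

row 1: |6| − (2+3) = 1
row 2: |2| − (3+2) = -3
row 3: |6| − (2+3) = 1
minimum over rows = -3 → not strictly diagonally dominant

-3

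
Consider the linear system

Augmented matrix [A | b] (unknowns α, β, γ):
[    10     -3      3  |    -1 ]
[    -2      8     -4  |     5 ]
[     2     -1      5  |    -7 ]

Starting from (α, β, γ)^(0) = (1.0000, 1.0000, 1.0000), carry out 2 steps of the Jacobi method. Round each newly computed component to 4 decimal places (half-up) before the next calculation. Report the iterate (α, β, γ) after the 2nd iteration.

Iteration 1:
  α = (-1 - (-3)·1.0000 - (3)·1.0000) / (10) = -0.1000
  β = (5 - (-2)·1.0000 - (-4)·1.0000) / (8) = 1.3750
  γ = (-7 - (2)·1.0000 - (-1)·1.0000) / (5) = -1.6000
Iteration 2:
  α = (-1 - (-3)·1.3750 - (3)·-1.6000) / (10) = 0.7925
  β = (5 - (-2)·-0.1000 - (-4)·-1.6000) / (8) = -0.2000
  γ = (-7 - (2)·-0.1000 - (-1)·1.3750) / (5) = -1.0850

(0.7925, -0.2000, -1.0850)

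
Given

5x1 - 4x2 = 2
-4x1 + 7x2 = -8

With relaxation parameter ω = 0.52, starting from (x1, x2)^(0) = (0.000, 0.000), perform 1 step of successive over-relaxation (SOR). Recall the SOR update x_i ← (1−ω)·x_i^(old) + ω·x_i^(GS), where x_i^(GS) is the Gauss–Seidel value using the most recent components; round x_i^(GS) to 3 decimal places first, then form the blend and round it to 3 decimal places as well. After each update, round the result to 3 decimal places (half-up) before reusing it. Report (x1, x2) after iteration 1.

Iteration 1:
  x1: GS value = (2 - (-4)·0.000) / (5) = 0.400;  x1 ← (1−ω)·0.000 + ω·0.400 = 0.208
  x2: GS value = (-8 - (-4)·0.208) / (7) = -1.024;  x2 ← (1−ω)·0.000 + ω·-1.024 = -0.532

(0.208, -0.532)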